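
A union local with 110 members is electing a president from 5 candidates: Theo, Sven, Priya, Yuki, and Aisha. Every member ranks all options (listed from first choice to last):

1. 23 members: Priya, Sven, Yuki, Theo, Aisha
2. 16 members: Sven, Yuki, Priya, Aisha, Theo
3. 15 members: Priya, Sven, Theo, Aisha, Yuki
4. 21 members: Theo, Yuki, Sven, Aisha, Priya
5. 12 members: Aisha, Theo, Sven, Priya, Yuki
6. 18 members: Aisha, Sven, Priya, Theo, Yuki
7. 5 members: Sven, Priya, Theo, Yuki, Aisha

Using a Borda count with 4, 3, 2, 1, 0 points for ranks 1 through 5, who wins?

Theo: 23·1 + 16·0 + 15·2 + 21·4 + 12·3 + 18·1 + 5·2 = 201
Sven: 23·3 + 16·4 + 15·3 + 21·2 + 12·2 + 18·3 + 5·4 = 318
Priya: 23·4 + 16·2 + 15·4 + 21·0 + 12·1 + 18·2 + 5·3 = 247
Yuki: 23·2 + 16·3 + 15·0 + 21·3 + 12·0 + 18·0 + 5·1 = 162
Aisha: 23·0 + 16·1 + 15·1 + 21·1 + 12·4 + 18·4 + 5·0 = 172
Sven has the highest Borda score (318).

Sven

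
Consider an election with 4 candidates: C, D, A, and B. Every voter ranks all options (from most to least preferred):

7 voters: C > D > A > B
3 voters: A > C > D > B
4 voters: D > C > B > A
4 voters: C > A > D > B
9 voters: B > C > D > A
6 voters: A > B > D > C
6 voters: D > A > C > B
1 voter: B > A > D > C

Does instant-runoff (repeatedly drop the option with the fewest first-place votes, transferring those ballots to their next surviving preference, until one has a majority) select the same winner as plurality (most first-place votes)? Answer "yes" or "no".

Instant-runoff — R1 C 11, D 10, A 9, B 10 (A out); R2 C 14, D 10, B 16 (D out); R3 C 24, B 16 (C winner). Winner: C.
Plurality — first-place votes: C 11, D 10, A 9, B 10. Winner: C.
The two methods agree.

yes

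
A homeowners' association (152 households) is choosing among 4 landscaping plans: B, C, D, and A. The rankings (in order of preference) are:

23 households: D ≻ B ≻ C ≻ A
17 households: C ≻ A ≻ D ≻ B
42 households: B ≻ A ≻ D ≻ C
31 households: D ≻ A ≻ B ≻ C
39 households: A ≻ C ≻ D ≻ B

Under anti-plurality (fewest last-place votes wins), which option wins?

Last-place votes: B 56, C 73, D 0, A 23.
D is ranked last by the fewest voters, so D wins.

D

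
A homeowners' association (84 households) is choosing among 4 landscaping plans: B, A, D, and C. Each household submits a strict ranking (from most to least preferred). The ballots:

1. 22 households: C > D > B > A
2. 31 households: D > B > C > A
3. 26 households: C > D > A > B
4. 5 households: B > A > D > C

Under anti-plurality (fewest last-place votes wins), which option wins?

Last-place votes: B 26, A 53, D 0, C 5.
D is ranked last by the fewest voters, so D wins.

D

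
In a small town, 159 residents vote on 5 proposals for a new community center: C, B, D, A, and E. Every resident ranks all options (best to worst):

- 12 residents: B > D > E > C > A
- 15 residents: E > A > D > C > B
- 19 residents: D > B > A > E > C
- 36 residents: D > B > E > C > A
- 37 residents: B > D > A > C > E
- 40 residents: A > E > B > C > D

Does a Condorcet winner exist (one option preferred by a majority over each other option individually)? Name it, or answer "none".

B vs C: 144–15 for B.
B vs D: 89–70 for B.
B vs A: 104–55 for B.
B vs E: 104–55 for B.
B beats every other option head-to-head.

B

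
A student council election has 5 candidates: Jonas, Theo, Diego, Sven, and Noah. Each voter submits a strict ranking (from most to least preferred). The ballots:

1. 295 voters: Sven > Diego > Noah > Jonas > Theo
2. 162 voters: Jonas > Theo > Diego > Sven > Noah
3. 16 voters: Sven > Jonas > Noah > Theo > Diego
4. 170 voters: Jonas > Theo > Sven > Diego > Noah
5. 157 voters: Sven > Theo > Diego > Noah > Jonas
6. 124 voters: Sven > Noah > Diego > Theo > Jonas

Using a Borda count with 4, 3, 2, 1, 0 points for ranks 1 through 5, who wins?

Sven

Jonas: 295·1 + 162·4 + 16·3 + 170·4 + 157·0 + 124·0 = 1671
Theo: 295·0 + 162·3 + 16·1 + 170·3 + 157·3 + 124·1 = 1607
Diego: 295·3 + 162·2 + 16·0 + 170·1 + 157·2 + 124·2 = 1941
Sven: 295·4 + 162·1 + 16·4 + 170·2 + 157·4 + 124·4 = 2870
Noah: 295·2 + 162·0 + 16·2 + 170·0 + 157·1 + 124·3 = 1151
Sven has the highest Borda score (2870).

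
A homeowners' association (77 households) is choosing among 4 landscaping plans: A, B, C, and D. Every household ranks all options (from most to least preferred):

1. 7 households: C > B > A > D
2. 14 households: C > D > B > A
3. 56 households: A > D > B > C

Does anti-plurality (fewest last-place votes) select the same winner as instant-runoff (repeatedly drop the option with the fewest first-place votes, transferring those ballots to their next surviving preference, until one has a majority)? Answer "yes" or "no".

no

Anti-plurality — last-place votes: A 14, B 0, C 56, D 7. Winner: B.
Instant-runoff — R1 A 56, B 0, C 21, D 0 (A winner). Winner: A.
The two methods disagree.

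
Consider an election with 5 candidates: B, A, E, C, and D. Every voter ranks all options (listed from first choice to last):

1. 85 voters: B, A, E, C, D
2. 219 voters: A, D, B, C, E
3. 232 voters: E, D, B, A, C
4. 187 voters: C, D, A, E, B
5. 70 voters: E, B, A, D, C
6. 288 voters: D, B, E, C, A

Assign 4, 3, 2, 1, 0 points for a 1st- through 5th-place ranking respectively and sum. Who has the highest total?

B: 85·4 + 219·2 + 232·2 + 187·0 + 70·3 + 288·3 = 2316
A: 85·3 + 219·4 + 232·1 + 187·2 + 70·2 + 288·0 = 1877
E: 85·2 + 219·0 + 232·4 + 187·1 + 70·4 + 288·2 = 2141
C: 85·1 + 219·1 + 232·0 + 187·4 + 70·0 + 288·1 = 1340
D: 85·0 + 219·3 + 232·3 + 187·3 + 70·1 + 288·4 = 3136
D has the highest Borda score (3136).

D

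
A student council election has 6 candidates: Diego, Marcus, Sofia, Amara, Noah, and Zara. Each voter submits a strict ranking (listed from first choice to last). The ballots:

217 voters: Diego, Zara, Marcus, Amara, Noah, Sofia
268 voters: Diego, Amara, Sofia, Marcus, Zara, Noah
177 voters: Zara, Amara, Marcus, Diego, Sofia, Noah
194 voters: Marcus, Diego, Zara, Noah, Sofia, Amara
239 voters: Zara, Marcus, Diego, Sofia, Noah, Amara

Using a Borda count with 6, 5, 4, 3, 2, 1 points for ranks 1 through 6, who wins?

Diego

Diego: 217·6 + 268·6 + 177·3 + 194·5 + 239·4 = 5367
Marcus: 217·4 + 268·3 + 177·4 + 194·6 + 239·5 = 4739
Sofia: 217·1 + 268·4 + 177·2 + 194·2 + 239·3 = 2748
Amara: 217·3 + 268·5 + 177·5 + 194·1 + 239·1 = 3309
Noah: 217·2 + 268·1 + 177·1 + 194·3 + 239·2 = 1939
Zara: 217·5 + 268·2 + 177·6 + 194·4 + 239·6 = 4893
Diego has the highest Borda score (5367).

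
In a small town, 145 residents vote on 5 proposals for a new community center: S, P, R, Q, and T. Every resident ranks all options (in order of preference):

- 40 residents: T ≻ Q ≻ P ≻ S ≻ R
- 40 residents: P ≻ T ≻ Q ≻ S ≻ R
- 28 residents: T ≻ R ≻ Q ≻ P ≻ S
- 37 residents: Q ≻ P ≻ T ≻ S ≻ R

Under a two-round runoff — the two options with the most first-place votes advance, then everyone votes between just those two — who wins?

Round 1 first-place votes: S 0, P 40, R 0, Q 37, T 68.
T and P advance.
Runoff: T is preferred to P by 68 voters; P by 77.
P wins the runoff.

P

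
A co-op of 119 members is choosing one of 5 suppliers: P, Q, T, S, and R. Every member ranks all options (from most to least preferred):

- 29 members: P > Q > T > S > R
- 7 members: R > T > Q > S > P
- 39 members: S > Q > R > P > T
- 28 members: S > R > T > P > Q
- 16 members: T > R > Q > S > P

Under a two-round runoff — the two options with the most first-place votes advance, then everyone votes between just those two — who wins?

S

Round 1 first-place votes: P 29, Q 0, T 16, S 67, R 7.
S and P advance.
Runoff: S is preferred to P by 90 voters; P by 29.
S wins the runoff.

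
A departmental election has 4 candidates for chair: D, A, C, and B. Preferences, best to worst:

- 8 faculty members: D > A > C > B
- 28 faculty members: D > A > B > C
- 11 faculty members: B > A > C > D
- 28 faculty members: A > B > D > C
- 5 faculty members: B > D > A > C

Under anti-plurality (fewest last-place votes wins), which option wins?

Last-place votes: D 11, A 0, C 61, B 8.
A is ranked last by the fewest voters, so A wins.

A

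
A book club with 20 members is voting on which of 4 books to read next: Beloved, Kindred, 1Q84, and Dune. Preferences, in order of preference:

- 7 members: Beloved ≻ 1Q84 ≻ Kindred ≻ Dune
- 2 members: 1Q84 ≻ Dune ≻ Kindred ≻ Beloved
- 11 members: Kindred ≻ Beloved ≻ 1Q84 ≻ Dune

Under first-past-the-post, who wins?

First-place votes: Beloved 7, Kindred 11, 1Q84 2, Dune 0.
Kindred has the most first-place votes.

Kindred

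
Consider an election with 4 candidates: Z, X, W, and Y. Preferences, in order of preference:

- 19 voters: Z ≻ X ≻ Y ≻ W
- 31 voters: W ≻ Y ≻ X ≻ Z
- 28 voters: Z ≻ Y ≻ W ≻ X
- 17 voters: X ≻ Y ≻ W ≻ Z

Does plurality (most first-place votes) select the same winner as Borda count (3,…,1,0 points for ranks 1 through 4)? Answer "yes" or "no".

Plurality — first-place votes: Z 47, X 17, W 31, Y 0. Winner: Z.
Borda — scores: Z 141, X 120, W 138, Y 171. Winner: Y.
The two methods disagree.

no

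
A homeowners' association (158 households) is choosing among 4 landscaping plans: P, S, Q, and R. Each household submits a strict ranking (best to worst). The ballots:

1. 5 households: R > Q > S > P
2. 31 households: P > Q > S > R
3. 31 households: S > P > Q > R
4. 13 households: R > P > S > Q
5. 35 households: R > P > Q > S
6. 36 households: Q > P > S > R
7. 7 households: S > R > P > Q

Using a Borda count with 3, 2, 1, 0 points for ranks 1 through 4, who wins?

P

P: 5·0 + 31·3 + 31·2 + 13·2 + 35·2 + 36·2 + 7·1 = 330
S: 5·1 + 31·1 + 31·3 + 13·1 + 35·0 + 36·1 + 7·3 = 199
Q: 5·2 + 31·2 + 31·1 + 13·0 + 35·1 + 36·3 + 7·0 = 246
R: 5·3 + 31·0 + 31·0 + 13·3 + 35·3 + 36·0 + 7·2 = 173
P has the highest Borda score (330).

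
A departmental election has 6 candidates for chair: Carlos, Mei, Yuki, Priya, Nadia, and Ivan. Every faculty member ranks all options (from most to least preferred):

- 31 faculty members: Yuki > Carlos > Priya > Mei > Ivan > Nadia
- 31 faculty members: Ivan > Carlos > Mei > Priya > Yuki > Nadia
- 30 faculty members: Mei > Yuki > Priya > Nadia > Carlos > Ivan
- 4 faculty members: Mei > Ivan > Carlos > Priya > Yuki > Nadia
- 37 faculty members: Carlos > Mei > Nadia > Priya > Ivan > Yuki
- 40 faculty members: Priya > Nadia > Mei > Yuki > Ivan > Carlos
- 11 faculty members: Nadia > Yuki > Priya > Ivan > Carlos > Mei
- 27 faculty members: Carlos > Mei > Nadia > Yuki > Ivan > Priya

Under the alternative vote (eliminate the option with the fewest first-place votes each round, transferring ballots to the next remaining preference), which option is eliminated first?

Nadia

Round 1: Carlos 64, Mei 34, Yuki 31, Priya 40, Nadia 11, Ivan 31. Eliminate Nadia.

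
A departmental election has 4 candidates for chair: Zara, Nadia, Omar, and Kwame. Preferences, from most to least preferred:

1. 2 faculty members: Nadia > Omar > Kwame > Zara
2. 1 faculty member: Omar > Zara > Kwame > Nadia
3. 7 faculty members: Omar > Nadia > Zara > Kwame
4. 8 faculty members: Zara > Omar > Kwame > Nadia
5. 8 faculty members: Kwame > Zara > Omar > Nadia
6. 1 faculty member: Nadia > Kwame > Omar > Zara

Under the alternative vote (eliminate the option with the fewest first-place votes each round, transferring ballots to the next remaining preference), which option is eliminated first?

Round 1: Zara 8, Nadia 3, Omar 8, Kwame 8. Eliminate Nadia.

Nadia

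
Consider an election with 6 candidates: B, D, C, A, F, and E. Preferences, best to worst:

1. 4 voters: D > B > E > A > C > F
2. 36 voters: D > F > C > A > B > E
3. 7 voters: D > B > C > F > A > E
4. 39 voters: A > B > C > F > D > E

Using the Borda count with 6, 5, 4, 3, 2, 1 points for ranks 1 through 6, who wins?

A

B: 4·5 + 36·2 + 7·5 + 39·5 = 322
D: 4·6 + 36·6 + 7·6 + 39·2 = 360
C: 4·2 + 36·4 + 7·4 + 39·4 = 336
A: 4·3 + 36·3 + 7·2 + 39·6 = 368
F: 4·1 + 36·5 + 7·3 + 39·3 = 322
E: 4·4 + 36·1 + 7·1 + 39·1 = 98
A has the highest Borda score (368).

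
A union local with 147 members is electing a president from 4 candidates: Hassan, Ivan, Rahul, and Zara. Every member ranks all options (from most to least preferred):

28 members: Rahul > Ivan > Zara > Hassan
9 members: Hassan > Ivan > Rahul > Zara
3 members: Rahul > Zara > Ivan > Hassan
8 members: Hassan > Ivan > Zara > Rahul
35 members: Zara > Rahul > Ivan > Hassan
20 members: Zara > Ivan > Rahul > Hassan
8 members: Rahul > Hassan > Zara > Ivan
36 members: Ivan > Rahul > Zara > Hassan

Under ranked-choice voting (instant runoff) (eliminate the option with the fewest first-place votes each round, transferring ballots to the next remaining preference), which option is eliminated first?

Round 1: Hassan 17, Ivan 36, Rahul 39, Zara 55. Eliminate Hassan.

Hassan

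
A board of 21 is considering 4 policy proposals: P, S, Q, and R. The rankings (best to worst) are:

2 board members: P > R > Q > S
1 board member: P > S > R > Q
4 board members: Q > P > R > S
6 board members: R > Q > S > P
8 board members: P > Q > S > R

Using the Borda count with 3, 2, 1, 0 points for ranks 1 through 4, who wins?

Q

P: 2·3 + 1·3 + 4·2 + 6·0 + 8·3 = 41
S: 2·0 + 1·2 + 4·0 + 6·1 + 8·1 = 16
Q: 2·1 + 1·0 + 4·3 + 6·2 + 8·2 = 42
R: 2·2 + 1·1 + 4·1 + 6·3 + 8·0 = 27
Q has the highest Borda score (42).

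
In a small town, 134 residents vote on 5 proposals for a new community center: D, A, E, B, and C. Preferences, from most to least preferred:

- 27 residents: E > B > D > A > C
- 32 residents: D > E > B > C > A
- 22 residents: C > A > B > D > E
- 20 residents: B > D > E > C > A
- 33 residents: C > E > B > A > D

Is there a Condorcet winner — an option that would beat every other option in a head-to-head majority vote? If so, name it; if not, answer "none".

Checking pairwise contests:
B beats D 102–32.
D beats A 79–55.
D beats E 74–60.
E beats B 92–42.
D beats C 79–55.
Every option loses at least one head-to-head, so there is no Condorcet winner.

none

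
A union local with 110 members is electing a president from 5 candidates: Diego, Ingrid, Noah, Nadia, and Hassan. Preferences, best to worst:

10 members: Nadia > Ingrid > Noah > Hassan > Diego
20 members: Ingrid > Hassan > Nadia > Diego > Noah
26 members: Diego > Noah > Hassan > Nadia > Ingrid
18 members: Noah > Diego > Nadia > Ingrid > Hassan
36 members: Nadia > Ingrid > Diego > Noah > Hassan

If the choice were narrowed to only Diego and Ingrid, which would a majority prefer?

Voters preferring Diego to Ingrid: 44; preferring Ingrid to Diego: 66.
Ingrid wins the head-to-head.

Ingrid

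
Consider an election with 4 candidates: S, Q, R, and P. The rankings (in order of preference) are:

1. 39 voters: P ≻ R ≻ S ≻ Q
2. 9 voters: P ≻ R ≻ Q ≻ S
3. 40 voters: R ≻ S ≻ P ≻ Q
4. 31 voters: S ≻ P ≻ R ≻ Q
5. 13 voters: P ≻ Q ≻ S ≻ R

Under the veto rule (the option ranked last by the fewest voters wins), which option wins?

P

Last-place votes: S 9, Q 110, R 13, P 0.
P is ranked last by the fewest voters, so P wins.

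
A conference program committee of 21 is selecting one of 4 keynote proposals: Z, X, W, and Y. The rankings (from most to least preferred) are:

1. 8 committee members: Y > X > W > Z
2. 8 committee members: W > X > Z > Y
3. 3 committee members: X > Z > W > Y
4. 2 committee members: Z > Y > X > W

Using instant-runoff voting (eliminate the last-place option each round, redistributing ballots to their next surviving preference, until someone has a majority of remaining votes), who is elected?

W

Round 1: Z 2, X 3, W 8, Y 8. Eliminate Z.
Round 2: X 3, W 8, Y 10. Eliminate X.
Round 3: W 11, Y 10. W has a majority.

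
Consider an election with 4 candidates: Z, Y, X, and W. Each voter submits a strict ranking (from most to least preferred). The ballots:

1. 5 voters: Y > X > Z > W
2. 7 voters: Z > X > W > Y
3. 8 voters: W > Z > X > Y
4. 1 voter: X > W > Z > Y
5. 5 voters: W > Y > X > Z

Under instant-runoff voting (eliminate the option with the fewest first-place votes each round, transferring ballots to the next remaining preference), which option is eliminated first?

X

Round 1: Z 7, Y 5, X 1, W 13. Eliminate X.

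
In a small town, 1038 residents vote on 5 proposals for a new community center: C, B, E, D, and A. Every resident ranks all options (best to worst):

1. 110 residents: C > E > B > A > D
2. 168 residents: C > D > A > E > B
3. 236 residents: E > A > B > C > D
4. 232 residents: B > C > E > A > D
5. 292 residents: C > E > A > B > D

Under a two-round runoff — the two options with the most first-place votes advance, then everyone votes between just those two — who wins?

C

Round 1 first-place votes: C 570, B 232, E 236, D 0, A 0.
C and E advance.
Runoff: C is preferred to E by 802 voters; E by 236.
C wins the runoff.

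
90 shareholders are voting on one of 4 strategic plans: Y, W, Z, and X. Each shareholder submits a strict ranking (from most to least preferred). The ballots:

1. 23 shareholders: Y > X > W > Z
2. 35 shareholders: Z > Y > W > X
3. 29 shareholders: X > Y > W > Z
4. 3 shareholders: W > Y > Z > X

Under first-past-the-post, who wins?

Z

First-place votes: Y 23, W 3, Z 35, X 29.
Z has the most first-place votes.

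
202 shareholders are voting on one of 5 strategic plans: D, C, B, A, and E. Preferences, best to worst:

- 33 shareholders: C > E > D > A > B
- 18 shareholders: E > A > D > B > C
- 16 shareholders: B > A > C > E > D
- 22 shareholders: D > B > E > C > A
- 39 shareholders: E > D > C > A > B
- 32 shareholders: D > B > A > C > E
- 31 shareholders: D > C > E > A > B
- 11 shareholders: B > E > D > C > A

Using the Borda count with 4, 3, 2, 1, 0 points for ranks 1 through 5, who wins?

D

D: 33·2 + 18·2 + 16·0 + 22·4 + 39·3 + 32·4 + 31·4 + 11·2 = 581
C: 33·4 + 18·0 + 16·2 + 22·1 + 39·2 + 32·1 + 31·3 + 11·1 = 400
B: 33·0 + 18·1 + 16·4 + 22·3 + 39·0 + 32·3 + 31·0 + 11·4 = 288
A: 33·1 + 18·3 + 16·3 + 22·0 + 39·1 + 32·2 + 31·1 + 11·0 = 269
E: 33·3 + 18·4 + 16·1 + 22·2 + 39·4 + 32·0 + 31·2 + 11·3 = 482
D has the highest Borda score (581).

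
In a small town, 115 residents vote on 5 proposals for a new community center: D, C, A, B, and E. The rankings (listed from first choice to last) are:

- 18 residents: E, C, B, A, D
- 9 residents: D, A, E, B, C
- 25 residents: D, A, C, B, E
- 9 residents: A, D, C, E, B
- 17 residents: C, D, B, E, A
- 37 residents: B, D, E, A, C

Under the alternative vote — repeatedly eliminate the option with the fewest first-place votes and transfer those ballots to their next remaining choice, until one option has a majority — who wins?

D

Round 1: D 34, C 17, A 9, B 37, E 18. Eliminate A.
Round 2: D 43, C 17, B 37, E 18. Eliminate C.
Round 3: D 60, B 37, E 18. D has a majority.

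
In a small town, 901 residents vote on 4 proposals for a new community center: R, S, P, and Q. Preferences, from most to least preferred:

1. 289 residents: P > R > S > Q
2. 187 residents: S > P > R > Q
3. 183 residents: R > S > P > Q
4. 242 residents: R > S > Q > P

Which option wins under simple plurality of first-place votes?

First-place votes: R 425, S 187, P 289, Q 0.
R has the most first-place votes.

R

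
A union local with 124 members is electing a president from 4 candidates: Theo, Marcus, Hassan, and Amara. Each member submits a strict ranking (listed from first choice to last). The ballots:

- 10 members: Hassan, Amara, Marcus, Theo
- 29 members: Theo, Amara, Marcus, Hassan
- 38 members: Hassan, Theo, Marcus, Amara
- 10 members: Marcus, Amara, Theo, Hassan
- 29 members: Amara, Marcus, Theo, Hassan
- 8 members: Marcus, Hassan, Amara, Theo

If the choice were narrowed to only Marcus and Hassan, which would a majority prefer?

Marcus

Voters preferring Marcus to Hassan: 76; preferring Hassan to Marcus: 48.
Marcus wins the head-to-head.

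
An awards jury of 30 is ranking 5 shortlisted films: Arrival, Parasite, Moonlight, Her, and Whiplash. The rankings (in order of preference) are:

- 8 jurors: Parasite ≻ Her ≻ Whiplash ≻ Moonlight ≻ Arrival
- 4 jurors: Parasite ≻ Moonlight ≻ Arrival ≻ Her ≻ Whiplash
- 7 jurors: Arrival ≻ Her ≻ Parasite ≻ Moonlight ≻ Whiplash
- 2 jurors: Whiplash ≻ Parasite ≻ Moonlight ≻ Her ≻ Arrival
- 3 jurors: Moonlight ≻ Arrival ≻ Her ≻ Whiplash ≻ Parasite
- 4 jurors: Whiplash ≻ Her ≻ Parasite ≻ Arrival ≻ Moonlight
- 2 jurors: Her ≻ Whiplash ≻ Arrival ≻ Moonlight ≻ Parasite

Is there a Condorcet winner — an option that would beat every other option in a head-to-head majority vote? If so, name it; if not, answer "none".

Her

Her vs Arrival: 16–14 for Her.
Her vs Parasite: 16–14 for Her.
Her vs Moonlight: 21–9 for Her.
Her vs Whiplash: 24–6 for Her.
Her beats every other option head-to-head.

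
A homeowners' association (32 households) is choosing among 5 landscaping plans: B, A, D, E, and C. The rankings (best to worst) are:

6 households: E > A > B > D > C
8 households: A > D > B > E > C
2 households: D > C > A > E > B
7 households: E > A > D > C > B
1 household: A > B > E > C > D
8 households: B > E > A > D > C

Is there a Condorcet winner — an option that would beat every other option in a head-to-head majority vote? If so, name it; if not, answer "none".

none

Checking pairwise contests:
A beats B 24–8.
E beats A 21–11.
A beats D 30–2.
B beats E 17–15.
B beats C 23–9.
Every option loses at least one head-to-head, so there is no Condorcet winner.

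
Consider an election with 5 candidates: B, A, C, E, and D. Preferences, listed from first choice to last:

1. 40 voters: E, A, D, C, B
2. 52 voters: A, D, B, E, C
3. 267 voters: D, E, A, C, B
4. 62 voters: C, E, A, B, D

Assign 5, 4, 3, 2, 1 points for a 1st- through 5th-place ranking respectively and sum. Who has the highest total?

B: 40·1 + 52·3 + 267·1 + 62·2 = 587
A: 40·4 + 52·5 + 267·3 + 62·3 = 1407
C: 40·2 + 52·1 + 267·2 + 62·5 = 976
E: 40·5 + 52·2 + 267·4 + 62·4 = 1620
D: 40·3 + 52·4 + 267·5 + 62·1 = 1725
D has the highest Borda score (1725).

D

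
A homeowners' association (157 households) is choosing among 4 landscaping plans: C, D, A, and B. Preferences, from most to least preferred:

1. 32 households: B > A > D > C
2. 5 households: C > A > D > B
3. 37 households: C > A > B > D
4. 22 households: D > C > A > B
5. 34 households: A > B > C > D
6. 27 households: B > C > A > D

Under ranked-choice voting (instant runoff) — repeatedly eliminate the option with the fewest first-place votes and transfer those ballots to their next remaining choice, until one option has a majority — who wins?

Round 1: C 42, D 22, A 34, B 59. Eliminate D.
Round 2: C 64, A 34, B 59. Eliminate A.
Round 3: C 64, B 93. B has a majority.

B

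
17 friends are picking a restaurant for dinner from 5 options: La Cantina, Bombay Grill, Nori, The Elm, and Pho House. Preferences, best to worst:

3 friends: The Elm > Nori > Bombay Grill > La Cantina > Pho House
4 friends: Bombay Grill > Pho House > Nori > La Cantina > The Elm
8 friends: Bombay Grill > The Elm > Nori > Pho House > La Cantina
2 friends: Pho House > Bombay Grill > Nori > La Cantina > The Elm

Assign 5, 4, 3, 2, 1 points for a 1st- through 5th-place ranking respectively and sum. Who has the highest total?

Bombay Grill

La Cantina: 3·2 + 4·2 + 8·1 + 2·2 = 26
Bombay Grill: 3·3 + 4·5 + 8·5 + 2·4 = 77
Nori: 3·4 + 4·3 + 8·3 + 2·3 = 54
The Elm: 3·5 + 4·1 + 8·4 + 2·1 = 53
Pho House: 3·1 + 4·4 + 8·2 + 2·5 = 45
Bombay Grill has the highest Borda score (77).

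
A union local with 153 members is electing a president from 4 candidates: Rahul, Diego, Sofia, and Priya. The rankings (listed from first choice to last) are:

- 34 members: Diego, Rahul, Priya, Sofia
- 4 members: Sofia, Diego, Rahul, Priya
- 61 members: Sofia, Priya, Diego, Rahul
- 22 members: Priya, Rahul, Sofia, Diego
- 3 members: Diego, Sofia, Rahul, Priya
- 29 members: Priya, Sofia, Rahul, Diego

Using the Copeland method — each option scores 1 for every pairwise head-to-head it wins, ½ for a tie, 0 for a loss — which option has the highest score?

Rahul: loses to Diego, Sofia, and Priya → score 0.
Diego: beats Rahul; loses to Sofia and Priya → score 1.
Sofia: beats Rahul and Diego; loses to Priya → score 2.
Priya: beats Rahul, Diego, and Sofia → score 3.
Priya has the best pairwise record.

Priya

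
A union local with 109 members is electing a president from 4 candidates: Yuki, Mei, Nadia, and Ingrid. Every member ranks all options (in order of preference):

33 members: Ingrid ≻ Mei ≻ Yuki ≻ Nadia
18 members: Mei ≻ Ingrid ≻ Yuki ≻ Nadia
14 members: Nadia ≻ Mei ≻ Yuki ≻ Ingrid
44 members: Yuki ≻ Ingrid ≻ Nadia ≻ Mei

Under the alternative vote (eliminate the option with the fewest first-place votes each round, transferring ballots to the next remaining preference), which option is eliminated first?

Nadia

Round 1: Yuki 44, Mei 18, Nadia 14, Ingrid 33. Eliminate Nadia.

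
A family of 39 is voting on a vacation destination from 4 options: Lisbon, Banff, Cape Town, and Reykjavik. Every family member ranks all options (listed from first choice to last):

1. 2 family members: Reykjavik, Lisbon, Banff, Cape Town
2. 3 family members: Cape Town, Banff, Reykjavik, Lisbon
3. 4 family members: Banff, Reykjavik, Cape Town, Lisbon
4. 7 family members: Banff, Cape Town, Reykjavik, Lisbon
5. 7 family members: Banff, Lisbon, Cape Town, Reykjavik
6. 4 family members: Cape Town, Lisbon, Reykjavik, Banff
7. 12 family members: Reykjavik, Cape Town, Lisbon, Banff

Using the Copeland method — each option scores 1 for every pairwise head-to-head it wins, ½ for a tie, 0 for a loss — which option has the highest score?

Banff

Lisbon: loses to Banff, Cape Town, and Reykjavik → score 0.
Banff: beats Lisbon, Cape Town, and Reykjavik → score 3.
Cape Town: beats Lisbon and Reykjavik; loses to Banff → score 2.
Reykjavik: beats Lisbon; loses to Banff and Cape Town → score 1.
Banff has the best pairwise record.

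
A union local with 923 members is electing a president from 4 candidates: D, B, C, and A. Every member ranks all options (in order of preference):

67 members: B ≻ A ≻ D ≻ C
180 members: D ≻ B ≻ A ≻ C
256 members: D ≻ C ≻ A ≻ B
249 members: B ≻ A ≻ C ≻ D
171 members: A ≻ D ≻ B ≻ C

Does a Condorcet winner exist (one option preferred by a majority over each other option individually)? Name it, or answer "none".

none

Checking pairwise contests:
A beats D 487–436.
D beats B 607–316.
D beats C 674–249.
B beats A 496–427.
Every option loses at least one head-to-head, so there is no Condorcet winner.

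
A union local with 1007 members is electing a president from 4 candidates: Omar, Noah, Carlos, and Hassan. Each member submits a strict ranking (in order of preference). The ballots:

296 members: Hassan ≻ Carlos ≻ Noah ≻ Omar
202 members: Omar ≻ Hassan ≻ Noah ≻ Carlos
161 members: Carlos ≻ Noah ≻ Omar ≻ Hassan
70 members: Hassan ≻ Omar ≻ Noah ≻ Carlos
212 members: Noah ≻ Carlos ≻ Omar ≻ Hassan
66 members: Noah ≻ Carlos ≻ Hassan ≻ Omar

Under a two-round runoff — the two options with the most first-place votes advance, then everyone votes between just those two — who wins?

Round 1 first-place votes: Omar 202, Noah 278, Carlos 161, Hassan 366.
Hassan and Noah advance.
Runoff: Hassan is preferred to Noah by 568 voters; Noah by 439.
Hassan wins the runoff.

Hassan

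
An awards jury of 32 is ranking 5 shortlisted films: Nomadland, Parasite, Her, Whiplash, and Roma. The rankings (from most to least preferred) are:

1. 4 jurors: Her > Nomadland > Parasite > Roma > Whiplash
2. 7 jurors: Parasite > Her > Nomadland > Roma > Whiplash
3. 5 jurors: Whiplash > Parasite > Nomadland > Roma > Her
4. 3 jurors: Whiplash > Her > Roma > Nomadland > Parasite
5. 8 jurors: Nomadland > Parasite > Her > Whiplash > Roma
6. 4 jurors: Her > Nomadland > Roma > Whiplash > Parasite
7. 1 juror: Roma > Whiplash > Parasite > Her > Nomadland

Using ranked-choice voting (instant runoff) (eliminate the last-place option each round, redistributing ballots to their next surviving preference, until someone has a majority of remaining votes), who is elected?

Her

Round 1: Nomadland 8, Parasite 7, Her 8, Whiplash 8, Roma 1. Eliminate Roma.
Round 2: Nomadland 8, Parasite 7, Her 8, Whiplash 9. Eliminate Parasite.
Round 3: Nomadland 8, Her 15, Whiplash 9. Eliminate Nomadland.
Round 4: Her 23, Whiplash 9. Her has a majority.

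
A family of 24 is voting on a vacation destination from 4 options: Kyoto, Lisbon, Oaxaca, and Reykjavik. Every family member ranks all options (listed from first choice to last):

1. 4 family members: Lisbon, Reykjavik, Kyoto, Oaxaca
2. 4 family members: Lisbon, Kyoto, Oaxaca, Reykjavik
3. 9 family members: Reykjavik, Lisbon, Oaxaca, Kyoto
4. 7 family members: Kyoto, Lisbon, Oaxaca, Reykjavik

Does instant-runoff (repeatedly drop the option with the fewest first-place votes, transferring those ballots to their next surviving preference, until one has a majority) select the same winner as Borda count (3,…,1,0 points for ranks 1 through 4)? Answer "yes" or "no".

yes

Instant-runoff — R1 Kyoto 7, Lisbon 8, Oaxaca 0, Reykjavik 9 (Oaxaca out); R2 Kyoto 7, Lisbon 8, Reykjavik 9 (Kyoto out); R3 Lisbon 15, Reykjavik 9 (Lisbon winner). Winner: Lisbon.
Borda — scores: Kyoto 33, Lisbon 56, Oaxaca 20, Reykjavik 35. Winner: Lisbon.
The two methods agree.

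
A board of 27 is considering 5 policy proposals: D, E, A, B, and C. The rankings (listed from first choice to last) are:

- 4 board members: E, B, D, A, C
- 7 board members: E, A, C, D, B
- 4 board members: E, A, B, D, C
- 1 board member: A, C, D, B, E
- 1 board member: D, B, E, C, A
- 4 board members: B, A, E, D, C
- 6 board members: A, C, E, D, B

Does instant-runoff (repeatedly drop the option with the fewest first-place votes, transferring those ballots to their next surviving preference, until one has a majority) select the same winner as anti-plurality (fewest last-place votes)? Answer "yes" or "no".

Instant-runoff — R1 D 1, E 15, A 7, B 4, C 0 (E winner). Winner: E.
Anti-plurality — last-place votes: D 0, E 1, A 1, B 13, C 12. Winner: D.
The two methods disagree.

no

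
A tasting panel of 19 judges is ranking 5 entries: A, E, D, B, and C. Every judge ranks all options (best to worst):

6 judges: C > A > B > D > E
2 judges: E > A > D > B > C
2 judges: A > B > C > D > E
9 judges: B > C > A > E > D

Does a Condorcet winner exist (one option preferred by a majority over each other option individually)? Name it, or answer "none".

Checking pairwise contests:
C beats A 15–4.
A beats E 17–2.
A beats D 19–0.
A beats B 10–9.
B beats C 13–6.
Every option loses at least one head-to-head, so there is no Condorcet winner.

none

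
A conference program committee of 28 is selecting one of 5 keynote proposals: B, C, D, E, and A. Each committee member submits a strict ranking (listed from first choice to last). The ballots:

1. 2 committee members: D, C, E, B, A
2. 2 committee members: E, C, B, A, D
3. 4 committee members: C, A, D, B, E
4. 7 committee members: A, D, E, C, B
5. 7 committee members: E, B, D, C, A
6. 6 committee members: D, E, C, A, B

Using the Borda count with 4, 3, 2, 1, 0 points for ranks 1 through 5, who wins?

D

B: 2·1 + 2·2 + 4·1 + 7·0 + 7·3 + 6·0 = 31
C: 2·3 + 2·3 + 4·4 + 7·1 + 7·1 + 6·2 = 54
D: 2·4 + 2·0 + 4·2 + 7·3 + 7·2 + 6·4 = 75
E: 2·2 + 2·4 + 4·0 + 7·2 + 7·4 + 6·3 = 72
A: 2·0 + 2·1 + 4·3 + 7·4 + 7·0 + 6·1 = 48
D has the highest Borda score (75).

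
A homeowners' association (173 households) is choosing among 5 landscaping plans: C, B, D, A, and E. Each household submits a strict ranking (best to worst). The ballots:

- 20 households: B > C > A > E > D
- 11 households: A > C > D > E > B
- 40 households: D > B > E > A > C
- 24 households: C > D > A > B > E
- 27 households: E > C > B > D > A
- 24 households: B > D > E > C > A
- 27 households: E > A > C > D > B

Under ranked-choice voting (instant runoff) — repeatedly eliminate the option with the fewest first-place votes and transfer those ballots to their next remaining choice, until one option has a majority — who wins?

D

Round 1: C 24, B 44, D 40, A 11, E 54. Eliminate A.
Round 2: C 35, B 44, D 40, E 54. Eliminate C.
Round 3: B 44, D 75, E 54. Eliminate B.
Round 4: D 99, E 74. D has a majority.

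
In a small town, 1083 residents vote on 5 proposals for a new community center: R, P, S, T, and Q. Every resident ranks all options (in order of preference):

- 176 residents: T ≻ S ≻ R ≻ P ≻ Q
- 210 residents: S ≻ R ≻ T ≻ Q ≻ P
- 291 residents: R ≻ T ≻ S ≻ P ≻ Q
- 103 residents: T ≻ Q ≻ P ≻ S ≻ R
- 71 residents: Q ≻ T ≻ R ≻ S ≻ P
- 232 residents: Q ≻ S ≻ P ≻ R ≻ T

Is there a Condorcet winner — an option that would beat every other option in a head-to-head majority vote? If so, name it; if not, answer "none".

none

Checking pairwise contests:
S beats R 721–362.
R beats P 748–335.
T beats S 641–442.
R beats T 733–350.
R beats Q 677–406.
Every option loses at least one head-to-head, so there is no Condorcet winner.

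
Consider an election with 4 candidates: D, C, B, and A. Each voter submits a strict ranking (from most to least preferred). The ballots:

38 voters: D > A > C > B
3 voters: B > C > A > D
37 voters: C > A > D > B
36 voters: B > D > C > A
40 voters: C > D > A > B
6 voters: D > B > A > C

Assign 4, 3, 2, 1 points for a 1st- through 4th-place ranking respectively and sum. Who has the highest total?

D

D: 38·4 + 3·1 + 37·2 + 36·3 + 40·3 + 6·4 = 481
C: 38·2 + 3·3 + 37·4 + 36·2 + 40·4 + 6·1 = 471
B: 38·1 + 3·4 + 37·1 + 36·4 + 40·1 + 6·3 = 289
A: 38·3 + 3·2 + 37·3 + 36·1 + 40·2 + 6·2 = 359
D has the highest Borda score (481).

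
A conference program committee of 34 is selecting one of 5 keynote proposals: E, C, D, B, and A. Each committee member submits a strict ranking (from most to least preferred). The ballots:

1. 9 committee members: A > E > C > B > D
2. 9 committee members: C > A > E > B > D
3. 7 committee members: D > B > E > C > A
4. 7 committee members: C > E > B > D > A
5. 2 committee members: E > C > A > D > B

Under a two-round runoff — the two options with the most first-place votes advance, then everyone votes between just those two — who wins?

C

Round 1 first-place votes: E 2, C 16, D 7, B 0, A 9.
C and A advance.
Runoff: C is preferred to A by 25 voters; A by 9.
C wins the runoff.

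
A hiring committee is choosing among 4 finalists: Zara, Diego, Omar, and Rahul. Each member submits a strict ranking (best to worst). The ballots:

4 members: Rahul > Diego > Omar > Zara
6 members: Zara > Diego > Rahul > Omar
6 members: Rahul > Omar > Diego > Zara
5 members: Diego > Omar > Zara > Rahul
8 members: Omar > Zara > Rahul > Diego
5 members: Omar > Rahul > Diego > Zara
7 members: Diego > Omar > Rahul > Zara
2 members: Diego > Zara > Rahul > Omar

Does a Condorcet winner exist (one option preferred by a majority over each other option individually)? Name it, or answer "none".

none

Checking pairwise contests:
Diego beats Zara 29–14.
Rahul beats Diego 23–20.
Diego beats Omar 24–19.
Omar beats Rahul 25–18.
Every option loses at least one head-to-head, so there is no Condorcet winner.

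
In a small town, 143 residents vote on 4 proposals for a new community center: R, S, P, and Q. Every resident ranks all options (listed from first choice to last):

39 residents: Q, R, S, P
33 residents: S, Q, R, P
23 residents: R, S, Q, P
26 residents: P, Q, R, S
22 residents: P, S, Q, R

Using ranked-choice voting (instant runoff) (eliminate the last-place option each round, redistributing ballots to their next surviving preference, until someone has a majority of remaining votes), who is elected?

Round 1: R 23, S 33, P 48, Q 39. Eliminate R.
Round 2: S 56, P 48, Q 39. Eliminate Q.
Round 3: S 95, P 48. S has a majority.

S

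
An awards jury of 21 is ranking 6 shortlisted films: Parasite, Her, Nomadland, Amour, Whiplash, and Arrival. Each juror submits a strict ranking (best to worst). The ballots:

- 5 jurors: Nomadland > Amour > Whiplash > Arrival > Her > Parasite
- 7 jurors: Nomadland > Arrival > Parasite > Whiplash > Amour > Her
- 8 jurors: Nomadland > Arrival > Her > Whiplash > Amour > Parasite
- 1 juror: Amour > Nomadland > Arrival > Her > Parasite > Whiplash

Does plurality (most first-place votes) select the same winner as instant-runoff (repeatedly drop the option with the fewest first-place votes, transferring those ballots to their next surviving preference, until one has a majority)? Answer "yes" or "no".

yes

Plurality — first-place votes: Parasite 0, Her 0, Nomadland 20, Amour 1, Whiplash 0, Arrival 0. Winner: Nomadland.
Instant-runoff — R1 Parasite 0, Her 0, Nomadland 20, Amour 1, Whiplash 0, Arrival 0 (Nomadland winner). Winner: Nomadland.
The two methods agree.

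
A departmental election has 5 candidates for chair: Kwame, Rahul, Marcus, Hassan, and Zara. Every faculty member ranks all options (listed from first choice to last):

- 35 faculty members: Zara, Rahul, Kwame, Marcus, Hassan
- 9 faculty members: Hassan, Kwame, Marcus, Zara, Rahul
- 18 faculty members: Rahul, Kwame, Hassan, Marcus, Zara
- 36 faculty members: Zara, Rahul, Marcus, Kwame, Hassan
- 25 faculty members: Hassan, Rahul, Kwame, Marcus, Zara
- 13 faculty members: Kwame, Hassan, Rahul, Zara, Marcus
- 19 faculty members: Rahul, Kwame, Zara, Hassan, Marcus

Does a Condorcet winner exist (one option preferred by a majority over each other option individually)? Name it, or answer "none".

Checking pairwise contests:
Rahul beats Kwame 133–22.
Zara beats Rahul 80–75.
Kwame beats Marcus 119–36.
Kwame beats Hassan 121–34.
Kwame beats Zara 84–71.
Every option loses at least one head-to-head, so there is no Condorcet winner.

none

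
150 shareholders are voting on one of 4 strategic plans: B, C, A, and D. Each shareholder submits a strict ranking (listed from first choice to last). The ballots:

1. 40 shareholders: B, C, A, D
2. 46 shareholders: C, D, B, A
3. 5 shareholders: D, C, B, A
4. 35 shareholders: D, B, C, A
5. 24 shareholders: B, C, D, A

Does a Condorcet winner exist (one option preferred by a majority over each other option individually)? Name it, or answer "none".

none

Checking pairwise contests:
D beats B 86–64.
B beats C 99–51.
B beats A 150–0.
C beats D 110–40.
Every option loses at least one head-to-head, so there is no Condorcet winner.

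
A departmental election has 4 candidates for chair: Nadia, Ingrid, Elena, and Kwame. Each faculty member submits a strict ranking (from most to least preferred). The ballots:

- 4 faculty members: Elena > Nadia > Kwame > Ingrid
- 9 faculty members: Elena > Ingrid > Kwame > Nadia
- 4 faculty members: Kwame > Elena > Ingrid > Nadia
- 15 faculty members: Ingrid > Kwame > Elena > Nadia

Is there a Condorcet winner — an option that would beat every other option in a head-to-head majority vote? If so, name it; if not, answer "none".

Checking pairwise contests:
Ingrid beats Nadia 28–4.
Elena beats Ingrid 17–15.
Kwame beats Elena 19–13.
Ingrid beats Kwame 24–8.
Every option loses at least one head-to-head, so there is no Condorcet winner.

none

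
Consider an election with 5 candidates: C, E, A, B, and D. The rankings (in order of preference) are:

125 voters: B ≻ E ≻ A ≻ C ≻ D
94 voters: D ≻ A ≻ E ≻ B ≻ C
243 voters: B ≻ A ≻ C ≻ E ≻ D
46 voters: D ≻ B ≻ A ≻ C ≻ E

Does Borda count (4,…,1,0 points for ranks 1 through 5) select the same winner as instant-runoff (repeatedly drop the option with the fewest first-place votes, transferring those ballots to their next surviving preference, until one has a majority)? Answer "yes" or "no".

yes

Borda — scores: C 657, E 806, A 1353, B 1704, D 560. Winner: B.
Instant-runoff — R1 C 0, E 0, A 0, B 368, D 140 (B winner). Winner: B.
The two methods agree.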